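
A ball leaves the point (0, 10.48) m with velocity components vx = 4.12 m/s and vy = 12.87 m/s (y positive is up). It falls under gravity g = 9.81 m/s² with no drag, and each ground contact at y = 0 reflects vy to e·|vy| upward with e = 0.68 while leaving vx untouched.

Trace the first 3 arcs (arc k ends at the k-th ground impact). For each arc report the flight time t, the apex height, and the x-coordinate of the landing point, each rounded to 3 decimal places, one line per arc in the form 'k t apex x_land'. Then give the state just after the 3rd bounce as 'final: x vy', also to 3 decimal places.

Arc 1: start y=10.480, vy=12.870 → t=3.276, apex=18.922, x_land=13.497, impact vy=-19.268
  bounce: vy ← 0.68·19.268 = 13.102
Arc 2: start y=0.000, vy=13.102 → t=2.671, apex=8.750, x_land=24.503, impact vy=-13.102
  bounce: vy ← 0.68·13.102 = 8.910
Arc 3: start y=0.000, vy=8.910 → t=1.816, apex=4.046, x_land=31.986, impact vy=-8.910
  bounce: vy ← 0.68·8.910 = 6.058

1 3.276 18.922 13.497
2 2.671 8.750 24.503
3 1.816 4.046 31.986
final: 31.986 6.058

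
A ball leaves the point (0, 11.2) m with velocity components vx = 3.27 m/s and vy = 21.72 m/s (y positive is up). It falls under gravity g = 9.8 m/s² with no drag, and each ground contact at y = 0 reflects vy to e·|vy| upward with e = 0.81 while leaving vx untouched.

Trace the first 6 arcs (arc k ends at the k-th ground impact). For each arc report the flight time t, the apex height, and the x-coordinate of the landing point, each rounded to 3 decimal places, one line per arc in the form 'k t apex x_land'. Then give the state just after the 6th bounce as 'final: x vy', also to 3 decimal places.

1 4.899 35.269 16.020
2 4.346 23.140 30.233
3 3.520 15.182 41.745
4 2.852 9.961 51.069
5 2.310 6.535 58.622
6 1.871 4.288 64.740
final: 64.740 7.426

Arc 1: start y=11.200, vy=21.720 → t=4.899, apex=35.269, x_land=16.020, impact vy=-26.292
  bounce: vy ← 0.81·26.292 = 21.297
Arc 2: start y=0.000, vy=21.297 → t=4.346, apex=23.140, x_land=30.233, impact vy=-21.297
  bounce: vy ← 0.81·21.297 = 17.250
Arc 3: start y=0.000, vy=17.250 → t=3.520, apex=15.182, x_land=41.745, impact vy=-17.250
  bounce: vy ← 0.81·17.250 = 13.973
Arc 4: start y=0.000, vy=13.973 → t=2.852, apex=9.961, x_land=51.069, impact vy=-13.973
  bounce: vy ← 0.81·13.973 = 11.318
Arc 5: start y=0.000, vy=11.318 → t=2.310, apex=6.535, x_land=58.622, impact vy=-11.318
  bounce: vy ← 0.81·11.318 = 9.168
Arc 6: start y=0.000, vy=9.168 → t=1.871, apex=4.288, x_land=64.740, impact vy=-9.168
  bounce: vy ← 0.81·9.168 = 7.426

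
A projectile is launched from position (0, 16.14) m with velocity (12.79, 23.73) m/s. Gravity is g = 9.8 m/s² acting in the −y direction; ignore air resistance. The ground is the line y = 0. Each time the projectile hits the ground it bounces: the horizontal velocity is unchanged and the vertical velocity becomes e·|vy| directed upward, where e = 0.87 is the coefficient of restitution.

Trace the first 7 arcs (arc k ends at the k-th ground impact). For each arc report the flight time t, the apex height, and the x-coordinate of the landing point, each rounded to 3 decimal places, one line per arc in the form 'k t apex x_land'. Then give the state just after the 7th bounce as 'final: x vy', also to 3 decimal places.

Arc 1: start y=16.140, vy=23.730 → t=5.448, apex=44.870, x_land=69.674, impact vy=-29.656
  bounce: vy ← 0.87·29.656 = 25.800
Arc 2: start y=0.000, vy=25.800 → t=5.265, apex=33.962, x_land=137.018, impact vy=-25.800
  bounce: vy ← 0.87·25.800 = 22.446
Arc 3: start y=0.000, vy=22.446 → t=4.581, apex=25.706, x_land=195.608, impact vy=-22.446
  bounce: vy ← 0.87·22.446 = 19.528
Arc 4: start y=0.000, vy=19.528 → t=3.985, apex=19.457, x_land=246.581, impact vy=-19.528
  bounce: vy ← 0.87·19.528 = 16.990
Arc 5: start y=0.000, vy=16.990 → t=3.467, apex=14.727, x_land=290.927, impact vy=-16.990
  bounce: vy ← 0.87·16.990 = 14.781
Arc 6: start y=0.000, vy=14.781 → t=3.017, apex=11.147, x_land=329.508, impact vy=-14.781
  bounce: vy ← 0.87·14.781 = 12.859
Arc 7: start y=0.000, vy=12.859 → t=2.624, apex=8.437, x_land=363.074, impact vy=-12.859
  bounce: vy ← 0.87·12.859 = 11.188

1 5.448 44.870 69.674
2 5.265 33.962 137.018
3 4.581 25.706 195.608
4 3.985 19.457 246.581
5 3.467 14.727 290.927
6 3.017 11.147 329.508
7 2.624 8.437 363.074
final: 363.074 11.188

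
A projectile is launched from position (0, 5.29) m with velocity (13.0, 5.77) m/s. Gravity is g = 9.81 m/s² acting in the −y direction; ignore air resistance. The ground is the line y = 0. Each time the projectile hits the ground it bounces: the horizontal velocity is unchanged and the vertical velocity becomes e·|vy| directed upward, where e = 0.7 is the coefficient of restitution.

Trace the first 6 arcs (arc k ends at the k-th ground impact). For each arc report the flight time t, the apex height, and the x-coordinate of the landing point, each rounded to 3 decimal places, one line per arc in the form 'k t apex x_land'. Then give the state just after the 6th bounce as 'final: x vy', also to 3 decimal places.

Arc 1: start y=5.290, vy=5.770 → t=1.782, apex=6.987, x_land=23.162, impact vy=-11.708
  bounce: vy ← 0.7·11.708 = 8.196
Arc 2: start y=0.000, vy=8.196 → t=1.671, apex=3.424, x_land=44.883, impact vy=-8.196
  bounce: vy ← 0.7·8.196 = 5.737
Arc 3: start y=0.000, vy=5.737 → t=1.170, apex=1.678, x_land=60.089, impact vy=-5.737
  bounce: vy ← 0.7·5.737 = 4.016
Arc 4: start y=0.000, vy=4.016 → t=0.819, apex=0.822, x_land=70.732, impact vy=-4.016
  bounce: vy ← 0.7·4.016 = 2.811
Arc 5: start y=0.000, vy=2.811 → t=0.573, apex=0.403, x_land=78.183, impact vy=-2.811
  bounce: vy ← 0.7·2.811 = 1.968
Arc 6: start y=0.000, vy=1.968 → t=0.401, apex=0.197, x_land=83.398, impact vy=-1.968
  bounce: vy ← 0.7·1.968 = 1.377

1 1.782 6.987 23.162
2 1.671 3.424 44.883
3 1.170 1.678 60.089
4 0.819 0.822 70.732
5 0.573 0.403 78.183
6 0.401 0.197 83.398
final: 83.398 1.377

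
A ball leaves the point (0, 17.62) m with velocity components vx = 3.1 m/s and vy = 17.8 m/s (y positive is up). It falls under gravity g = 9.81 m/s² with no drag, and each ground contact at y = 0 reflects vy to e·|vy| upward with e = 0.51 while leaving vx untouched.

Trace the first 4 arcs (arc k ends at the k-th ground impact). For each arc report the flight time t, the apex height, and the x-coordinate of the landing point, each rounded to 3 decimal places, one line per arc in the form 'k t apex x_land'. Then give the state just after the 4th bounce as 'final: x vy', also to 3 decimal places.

1 4.438 33.769 13.759
2 2.676 8.783 22.055
3 1.365 2.285 26.287
4 0.696 0.594 28.445
final: 28.445 1.741

Arc 1: start y=17.620, vy=17.800 → t=4.438, apex=33.769, x_land=13.759, impact vy=-25.740
  bounce: vy ← 0.51·25.740 = 13.127
Arc 2: start y=0.000, vy=13.127 → t=2.676, apex=8.783, x_land=22.055, impact vy=-13.127
  bounce: vy ← 0.51·13.127 = 6.695
Arc 3: start y=0.000, vy=6.695 → t=1.365, apex=2.285, x_land=26.287, impact vy=-6.695
  bounce: vy ← 0.51·6.695 = 3.414
Arc 4: start y=0.000, vy=3.414 → t=0.696, apex=0.594, x_land=28.445, impact vy=-3.414
  bounce: vy ← 0.51·3.414 = 1.741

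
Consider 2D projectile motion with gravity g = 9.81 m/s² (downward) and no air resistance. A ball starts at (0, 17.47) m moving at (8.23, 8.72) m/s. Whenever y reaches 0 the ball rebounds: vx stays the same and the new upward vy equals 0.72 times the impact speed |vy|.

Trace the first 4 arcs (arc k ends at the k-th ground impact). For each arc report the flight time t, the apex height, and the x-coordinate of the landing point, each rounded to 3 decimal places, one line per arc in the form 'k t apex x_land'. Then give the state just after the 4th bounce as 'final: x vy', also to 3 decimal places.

1 2.975 21.346 24.484
2 3.004 11.066 49.207
3 2.163 5.736 67.007
4 1.557 2.974 79.823
final: 79.823 5.500

Arc 1: start y=17.470, vy=8.720 → t=2.975, apex=21.346, x_land=24.484, impact vy=-20.465
  bounce: vy ← 0.72·20.465 = 14.735
Arc 2: start y=0.000, vy=14.735 → t=3.004, apex=11.066, x_land=49.207, impact vy=-14.735
  bounce: vy ← 0.72·14.735 = 10.609
Arc 3: start y=0.000, vy=10.609 → t=2.163, apex=5.736, x_land=67.007, impact vy=-10.609
  bounce: vy ← 0.72·10.609 = 7.638
Arc 4: start y=0.000, vy=7.638 → t=1.557, apex=2.974, x_land=79.823, impact vy=-7.638
  bounce: vy ← 0.72·7.638 = 5.500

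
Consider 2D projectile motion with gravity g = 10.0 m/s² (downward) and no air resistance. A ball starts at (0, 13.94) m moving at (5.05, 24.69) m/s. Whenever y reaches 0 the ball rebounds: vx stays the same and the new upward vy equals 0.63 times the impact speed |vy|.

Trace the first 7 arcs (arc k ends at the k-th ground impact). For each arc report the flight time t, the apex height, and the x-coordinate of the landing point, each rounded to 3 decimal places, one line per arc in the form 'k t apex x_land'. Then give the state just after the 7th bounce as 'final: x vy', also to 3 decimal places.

Arc 1: start y=13.940, vy=24.690 → t=5.450, apex=44.420, x_land=27.520, impact vy=-29.806
  bounce: vy ← 0.63·29.806 = 18.778
Arc 2: start y=0.000, vy=18.778 → t=3.756, apex=17.630, x_land=46.486, impact vy=-18.778
  bounce: vy ← 0.63·18.778 = 11.830
Arc 3: start y=0.000, vy=11.830 → t=2.366, apex=6.997, x_land=58.434, impact vy=-11.830
  bounce: vy ← 0.63·11.830 = 7.453
Arc 4: start y=0.000, vy=7.453 → t=1.491, apex=2.777, x_land=65.962, impact vy=-7.453
  bounce: vy ← 0.63·7.453 = 4.695
Arc 5: start y=0.000, vy=4.695 → t=0.939, apex=1.102, x_land=70.704, impact vy=-4.695
  bounce: vy ← 0.63·4.695 = 2.958
Arc 6: start y=0.000, vy=2.958 → t=0.592, apex=0.438, x_land=73.692, impact vy=-2.958
  bounce: vy ← 0.63·2.958 = 1.864
Arc 7: start y=0.000, vy=1.864 → t=0.373, apex=0.174, x_land=75.574, impact vy=-1.864
  bounce: vy ← 0.63·1.864 = 1.174

1 5.450 44.420 27.520
2 3.756 17.630 46.486
3 2.366 6.997 58.434
4 1.491 2.777 65.962
5 0.939 1.102 70.704
6 0.592 0.438 73.692
7 0.373 0.174 75.574
final: 75.574 1.174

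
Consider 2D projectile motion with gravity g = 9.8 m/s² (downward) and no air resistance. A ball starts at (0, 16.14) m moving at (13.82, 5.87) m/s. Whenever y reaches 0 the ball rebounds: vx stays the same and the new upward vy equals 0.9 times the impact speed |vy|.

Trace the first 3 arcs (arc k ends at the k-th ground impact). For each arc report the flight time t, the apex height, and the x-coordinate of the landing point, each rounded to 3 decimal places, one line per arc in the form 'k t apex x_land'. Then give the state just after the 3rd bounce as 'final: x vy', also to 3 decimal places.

Arc 1: start y=16.140, vy=5.870 → t=2.510, apex=17.898, x_land=34.691, impact vy=-18.730
  bounce: vy ← 0.9·18.730 = 16.857
Arc 2: start y=0.000, vy=16.857 → t=3.440, apex=14.497, x_land=82.233, impact vy=-16.857
  bounce: vy ← 0.9·16.857 = 15.171
Arc 3: start y=0.000, vy=15.171 → t=3.096, apex=11.743, x_land=125.022, impact vy=-15.171
  bounce: vy ← 0.9·15.171 = 13.654

1 2.510 17.898 34.691
2 3.440 14.497 82.233
3 3.096 11.743 125.022
final: 125.022 13.654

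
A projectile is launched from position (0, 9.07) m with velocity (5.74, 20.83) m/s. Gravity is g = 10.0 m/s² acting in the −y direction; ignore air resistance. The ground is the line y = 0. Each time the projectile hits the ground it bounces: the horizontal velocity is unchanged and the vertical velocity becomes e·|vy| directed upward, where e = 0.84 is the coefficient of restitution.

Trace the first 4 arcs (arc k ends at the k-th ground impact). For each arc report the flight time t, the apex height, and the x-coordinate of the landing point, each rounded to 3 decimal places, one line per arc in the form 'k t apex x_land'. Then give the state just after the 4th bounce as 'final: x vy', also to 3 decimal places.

Arc 1: start y=9.070, vy=20.830 → t=4.564, apex=30.764, x_land=26.195, impact vy=-24.805
  bounce: vy ← 0.84·24.805 = 20.836
Arc 2: start y=0.000, vy=20.836 → t=4.167, apex=21.707, x_land=50.114, impact vy=-20.836
  bounce: vy ← 0.84·20.836 = 17.502
Arc 3: start y=0.000, vy=17.502 → t=3.500, apex=15.317, x_land=70.207, impact vy=-17.502
  bounce: vy ← 0.84·17.502 = 14.702
Arc 4: start y=0.000, vy=14.702 → t=2.940, apex=10.807, x_land=87.085, impact vy=-14.702
  bounce: vy ← 0.84·14.702 = 12.350

1 4.564 30.764 26.195
2 4.167 21.707 50.114
3 3.500 15.317 70.207
4 2.940 10.807 87.085
final: 87.085 12.350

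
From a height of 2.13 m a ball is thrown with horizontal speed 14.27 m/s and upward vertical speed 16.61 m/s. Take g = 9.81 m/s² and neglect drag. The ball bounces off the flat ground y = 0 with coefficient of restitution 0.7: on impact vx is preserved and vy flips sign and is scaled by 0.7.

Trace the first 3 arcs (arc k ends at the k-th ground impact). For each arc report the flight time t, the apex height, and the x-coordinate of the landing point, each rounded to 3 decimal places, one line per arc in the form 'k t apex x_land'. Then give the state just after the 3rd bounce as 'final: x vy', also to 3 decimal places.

Arc 1: start y=2.130, vy=16.610 → t=3.510, apex=16.192, x_land=50.089, impact vy=-17.824
  bounce: vy ← 0.7·17.824 = 12.477
Arc 2: start y=0.000, vy=12.477 → t=2.544, apex=7.934, x_land=86.386, impact vy=-12.477
  bounce: vy ← 0.7·12.477 = 8.734
Arc 3: start y=0.000, vy=8.734 → t=1.781, apex=3.888, x_land=111.795, impact vy=-8.734
  bounce: vy ← 0.7·8.734 = 6.114

1 3.510 16.192 50.089
2 2.544 7.934 86.386
3 1.781 3.888 111.795
final: 111.795 6.114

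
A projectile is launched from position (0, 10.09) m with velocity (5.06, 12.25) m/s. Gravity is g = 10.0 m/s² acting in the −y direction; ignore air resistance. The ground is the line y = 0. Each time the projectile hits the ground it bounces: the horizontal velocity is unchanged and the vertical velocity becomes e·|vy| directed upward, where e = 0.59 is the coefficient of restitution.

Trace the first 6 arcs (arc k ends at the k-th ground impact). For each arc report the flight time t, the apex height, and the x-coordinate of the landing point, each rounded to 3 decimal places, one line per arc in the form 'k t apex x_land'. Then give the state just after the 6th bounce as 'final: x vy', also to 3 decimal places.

1 3.101 17.593 15.690
2 2.213 6.124 26.890
3 1.306 2.132 33.498
4 0.770 0.742 37.397
5 0.455 0.258 39.697
6 0.268 0.090 41.054
final: 41.054 0.791

Arc 1: start y=10.090, vy=12.250 → t=3.101, apex=17.593, x_land=15.690, impact vy=-18.758
  bounce: vy ← 0.59·18.758 = 11.067
Arc 2: start y=0.000, vy=11.067 → t=2.213, apex=6.124, x_land=26.890, impact vy=-11.067
  bounce: vy ← 0.59·11.067 = 6.530
Arc 3: start y=0.000, vy=6.530 → t=1.306, apex=2.132, x_land=33.498, impact vy=-6.530
  bounce: vy ← 0.59·6.530 = 3.852
Arc 4: start y=0.000, vy=3.852 → t=0.770, apex=0.742, x_land=37.397, impact vy=-3.852
  bounce: vy ← 0.59·3.852 = 2.273
Arc 5: start y=0.000, vy=2.273 → t=0.455, apex=0.258, x_land=39.697, impact vy=-2.273
  bounce: vy ← 0.59·2.273 = 1.341
Arc 6: start y=0.000, vy=1.341 → t=0.268, apex=0.090, x_land=41.054, impact vy=-1.341
  bounce: vy ← 0.59·1.341 = 0.791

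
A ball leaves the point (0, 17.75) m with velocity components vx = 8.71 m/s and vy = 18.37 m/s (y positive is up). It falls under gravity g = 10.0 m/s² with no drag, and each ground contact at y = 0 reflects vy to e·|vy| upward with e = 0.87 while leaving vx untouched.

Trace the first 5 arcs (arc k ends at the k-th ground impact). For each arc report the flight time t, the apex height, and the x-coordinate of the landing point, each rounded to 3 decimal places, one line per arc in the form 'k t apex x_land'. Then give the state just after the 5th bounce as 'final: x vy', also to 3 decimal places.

1 4.468 34.623 38.920
2 4.579 26.206 78.801
3 3.984 19.835 113.497
4 3.466 15.013 143.683
5 3.015 11.364 169.945
final: 169.945 13.116

Arc 1: start y=17.750, vy=18.370 → t=4.468, apex=34.623, x_land=38.920, impact vy=-26.315
  bounce: vy ← 0.87·26.315 = 22.894
Arc 2: start y=0.000, vy=22.894 → t=4.579, apex=26.206, x_land=78.801, impact vy=-22.894
  bounce: vy ← 0.87·22.894 = 19.918
Arc 3: start y=0.000, vy=19.918 → t=3.984, apex=19.835, x_land=113.497, impact vy=-19.918
  bounce: vy ← 0.87·19.918 = 17.328
Arc 4: start y=0.000, vy=17.328 → t=3.466, apex=15.013, x_land=143.683, impact vy=-17.328
  bounce: vy ← 0.87·17.328 = 15.076
Arc 5: start y=0.000, vy=15.076 → t=3.015, apex=11.364, x_land=169.945, impact vy=-15.076
  bounce: vy ← 0.87·15.076 = 13.116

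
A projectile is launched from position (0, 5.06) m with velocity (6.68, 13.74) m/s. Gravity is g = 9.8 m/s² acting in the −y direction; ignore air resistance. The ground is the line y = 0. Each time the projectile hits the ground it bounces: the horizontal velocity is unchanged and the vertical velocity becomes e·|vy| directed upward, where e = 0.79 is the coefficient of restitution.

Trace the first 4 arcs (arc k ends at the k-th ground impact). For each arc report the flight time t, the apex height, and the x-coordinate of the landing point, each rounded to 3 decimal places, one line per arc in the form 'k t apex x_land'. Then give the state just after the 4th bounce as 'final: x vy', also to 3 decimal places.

Arc 1: start y=5.060, vy=13.740 → t=3.134, apex=14.692, x_land=20.933, impact vy=-16.969
  bounce: vy ← 0.79·16.969 = 13.406
Arc 2: start y=0.000, vy=13.406 → t=2.736, apex=9.169, x_land=39.208, impact vy=-13.406
  bounce: vy ← 0.79·13.406 = 10.591
Arc 3: start y=0.000, vy=10.591 → t=2.161, apex=5.723, x_land=53.646, impact vy=-10.591
  bounce: vy ← 0.79·10.591 = 8.367
Arc 4: start y=0.000, vy=8.367 → t=1.707, apex=3.571, x_land=65.052, impact vy=-8.367
  bounce: vy ← 0.79·8.367 = 6.610

1 3.134 14.692 20.933
2 2.736 9.169 39.208
3 2.161 5.723 53.646
4 1.707 3.571 65.052
final: 65.052 6.610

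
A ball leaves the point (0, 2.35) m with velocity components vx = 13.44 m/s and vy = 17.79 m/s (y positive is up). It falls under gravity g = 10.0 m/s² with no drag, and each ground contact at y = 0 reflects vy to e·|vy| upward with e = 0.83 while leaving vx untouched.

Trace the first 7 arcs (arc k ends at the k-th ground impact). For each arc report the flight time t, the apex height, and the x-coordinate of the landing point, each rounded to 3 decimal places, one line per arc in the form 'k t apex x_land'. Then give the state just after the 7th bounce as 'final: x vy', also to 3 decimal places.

Arc 1: start y=2.350, vy=17.790 → t=3.686, apex=18.174, x_land=49.533, impact vy=-19.065
  bounce: vy ← 0.83·19.065 = 15.824
Arc 2: start y=0.000, vy=15.824 → t=3.165, apex=12.520, x_land=92.069, impact vy=-15.824
  bounce: vy ← 0.83·15.824 = 13.134
Arc 3: start y=0.000, vy=13.134 → t=2.627, apex=8.625, x_land=127.373, impact vy=-13.134
  bounce: vy ← 0.83·13.134 = 10.901
Arc 4: start y=0.000, vy=10.901 → t=2.180, apex=5.942, x_land=156.676, impact vy=-10.901
  bounce: vy ← 0.83·10.901 = 9.048
Arc 5: start y=0.000, vy=9.048 → t=1.810, apex=4.093, x_land=180.997, impact vy=-9.048
  bounce: vy ← 0.83·9.048 = 7.510
Arc 6: start y=0.000, vy=7.510 → t=1.502, apex=2.820, x_land=201.184, impact vy=-7.510
  bounce: vy ← 0.83·7.510 = 6.233
Arc 7: start y=0.000, vy=6.233 → t=1.247, apex=1.943, x_land=217.938, impact vy=-6.233
  bounce: vy ← 0.83·6.233 = 5.174

1 3.686 18.174 49.533
2 3.165 12.520 92.069
3 2.627 8.625 127.373
4 2.180 5.942 156.676
5 1.810 4.093 180.997
6 1.502 2.820 201.184
7 1.247 1.943 217.938
final: 217.938 5.174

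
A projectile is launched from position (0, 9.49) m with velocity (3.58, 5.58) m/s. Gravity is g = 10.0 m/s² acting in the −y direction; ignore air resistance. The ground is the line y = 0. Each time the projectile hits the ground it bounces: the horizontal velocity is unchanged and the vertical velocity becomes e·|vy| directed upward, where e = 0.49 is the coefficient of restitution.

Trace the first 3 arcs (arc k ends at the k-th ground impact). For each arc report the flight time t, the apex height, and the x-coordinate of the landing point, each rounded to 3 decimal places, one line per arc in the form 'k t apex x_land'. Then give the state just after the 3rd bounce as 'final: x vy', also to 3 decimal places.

Arc 1: start y=9.490, vy=5.580 → t=2.044, apex=11.047, x_land=7.319, impact vy=-14.864
  bounce: vy ← 0.49·14.864 = 7.283
Arc 2: start y=0.000, vy=7.283 → t=1.457, apex=2.652, x_land=12.534, impact vy=-7.283
  bounce: vy ← 0.49·7.283 = 3.569
Arc 3: start y=0.000, vy=3.569 → t=0.714, apex=0.637, x_land=15.089, impact vy=-3.569
  bounce: vy ← 0.49·3.569 = 1.749

1 2.044 11.047 7.319
2 1.457 2.652 12.534
3 0.714 0.637 15.089
final: 15.089 1.749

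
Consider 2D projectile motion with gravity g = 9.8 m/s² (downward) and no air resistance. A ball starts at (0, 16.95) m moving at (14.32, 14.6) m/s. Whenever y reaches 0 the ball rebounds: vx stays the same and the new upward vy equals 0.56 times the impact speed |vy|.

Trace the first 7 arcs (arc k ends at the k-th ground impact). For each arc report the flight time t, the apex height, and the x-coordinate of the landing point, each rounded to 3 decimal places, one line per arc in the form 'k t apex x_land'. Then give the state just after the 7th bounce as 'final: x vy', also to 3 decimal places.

1 3.873 27.826 55.458
2 2.669 8.726 93.678
3 1.495 2.736 115.081
4 0.837 0.858 127.066
5 0.469 0.269 133.778
6 0.262 0.084 137.537
7 0.147 0.026 139.642
final: 139.642 0.403

Arc 1: start y=16.950, vy=14.600 → t=3.873, apex=27.826, x_land=55.458, impact vy=-23.353
  bounce: vy ← 0.56·23.353 = 13.078
Arc 2: start y=0.000, vy=13.078 → t=2.669, apex=8.726, x_land=93.678, impact vy=-13.078
  bounce: vy ← 0.56·13.078 = 7.324
Arc 3: start y=0.000, vy=7.324 → t=1.495, apex=2.736, x_land=115.081, impact vy=-7.324
  bounce: vy ← 0.56·7.324 = 4.101
Arc 4: start y=0.000, vy=4.101 → t=0.837, apex=0.858, x_land=127.066, impact vy=-4.101
  bounce: vy ← 0.56·4.101 = 2.297
Arc 5: start y=0.000, vy=2.297 → t=0.469, apex=0.269, x_land=133.778, impact vy=-2.297
  bounce: vy ← 0.56·2.297 = 1.286
Arc 6: start y=0.000, vy=1.286 → t=0.262, apex=0.084, x_land=137.537, impact vy=-1.286
  bounce: vy ← 0.56·1.286 = 0.720
Arc 7: start y=0.000, vy=0.720 → t=0.147, apex=0.026, x_land=139.642, impact vy=-0.720
  bounce: vy ← 0.56·0.720 = 0.403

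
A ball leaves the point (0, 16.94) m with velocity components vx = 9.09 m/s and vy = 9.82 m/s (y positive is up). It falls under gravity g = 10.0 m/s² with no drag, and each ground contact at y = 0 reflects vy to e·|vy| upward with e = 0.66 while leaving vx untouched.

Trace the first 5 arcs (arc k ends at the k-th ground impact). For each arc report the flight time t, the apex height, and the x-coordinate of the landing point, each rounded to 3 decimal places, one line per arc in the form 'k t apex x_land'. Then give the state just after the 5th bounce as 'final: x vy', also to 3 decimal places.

1 3.068 21.762 27.890
2 2.754 9.479 52.922
3 1.818 4.129 69.444
4 1.200 1.799 80.348
5 0.792 0.784 87.544
final: 87.544 2.613

Arc 1: start y=16.940, vy=9.820 → t=3.068, apex=21.762, x_land=27.890, impact vy=-20.862
  bounce: vy ← 0.66·20.862 = 13.769
Arc 2: start y=0.000, vy=13.769 → t=2.754, apex=9.479, x_land=52.922, impact vy=-13.769
  bounce: vy ← 0.66·13.769 = 9.088
Arc 3: start y=0.000, vy=9.088 → t=1.818, apex=4.129, x_land=69.444, impact vy=-9.088
  bounce: vy ← 0.66·9.088 = 5.998
Arc 4: start y=0.000, vy=5.998 → t=1.200, apex=1.799, x_land=80.348, impact vy=-5.998
  bounce: vy ← 0.66·5.998 = 3.959
Arc 5: start y=0.000, vy=3.959 → t=0.792, apex=0.784, x_land=87.544, impact vy=-3.959
  bounce: vy ← 0.66·3.959 = 2.613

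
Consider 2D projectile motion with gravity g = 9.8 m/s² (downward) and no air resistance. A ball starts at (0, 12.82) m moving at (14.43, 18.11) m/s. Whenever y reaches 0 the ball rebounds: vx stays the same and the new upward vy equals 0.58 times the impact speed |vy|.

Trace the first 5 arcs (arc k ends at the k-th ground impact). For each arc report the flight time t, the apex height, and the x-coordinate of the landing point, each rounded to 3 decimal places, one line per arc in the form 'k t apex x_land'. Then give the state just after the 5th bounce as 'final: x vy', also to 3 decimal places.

1 4.304 29.553 62.104
2 2.849 9.942 103.212
3 1.652 3.344 127.055
4 0.958 1.125 140.884
5 0.556 0.378 148.905
final: 148.905 1.580

Arc 1: start y=12.820, vy=18.110 → t=4.304, apex=29.553, x_land=62.104, impact vy=-24.067
  bounce: vy ← 0.58·24.067 = 13.959
Arc 2: start y=0.000, vy=13.959 → t=2.849, apex=9.942, x_land=103.212, impact vy=-13.959
  bounce: vy ← 0.58·13.959 = 8.096
Arc 3: start y=0.000, vy=8.096 → t=1.652, apex=3.344, x_land=127.055, impact vy=-8.096
  bounce: vy ← 0.58·8.096 = 4.696
Arc 4: start y=0.000, vy=4.696 → t=0.958, apex=1.125, x_land=140.884, impact vy=-4.696
  bounce: vy ← 0.58·4.696 = 2.724
Arc 5: start y=0.000, vy=2.724 → t=0.556, apex=0.378, x_land=148.905, impact vy=-2.724
  bounce: vy ← 0.58·2.724 = 1.580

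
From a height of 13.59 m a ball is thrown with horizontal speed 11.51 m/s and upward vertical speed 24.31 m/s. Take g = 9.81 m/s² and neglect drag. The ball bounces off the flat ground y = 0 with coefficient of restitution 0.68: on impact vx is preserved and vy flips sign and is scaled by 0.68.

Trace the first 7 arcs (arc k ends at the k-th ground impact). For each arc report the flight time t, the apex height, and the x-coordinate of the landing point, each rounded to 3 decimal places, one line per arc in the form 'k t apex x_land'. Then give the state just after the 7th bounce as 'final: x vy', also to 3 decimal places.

1 5.463 43.711 62.883
2 4.060 20.212 109.612
3 2.761 9.346 141.388
4 1.877 4.322 162.996
5 1.277 1.998 177.689
6 0.868 0.924 187.680
7 0.590 0.427 194.475
final: 194.475 1.969

Arc 1: start y=13.590, vy=24.310 → t=5.463, apex=43.711, x_land=62.883, impact vy=-29.285
  bounce: vy ← 0.68·29.285 = 19.914
Arc 2: start y=0.000, vy=19.914 → t=4.060, apex=20.212, x_land=109.612, impact vy=-19.914
  bounce: vy ← 0.68·19.914 = 13.541
Arc 3: start y=0.000, vy=13.541 → t=2.761, apex=9.346, x_land=141.388, impact vy=-13.541
  bounce: vy ← 0.68·13.541 = 9.208
Arc 4: start y=0.000, vy=9.208 → t=1.877, apex=4.322, x_land=162.996, impact vy=-9.208
  bounce: vy ← 0.68·9.208 = 6.262
Arc 5: start y=0.000, vy=6.262 → t=1.277, apex=1.998, x_land=177.689, impact vy=-6.262
  bounce: vy ← 0.68·6.262 = 4.258
Arc 6: start y=0.000, vy=4.258 → t=0.868, apex=0.924, x_land=187.680, impact vy=-4.258
  bounce: vy ← 0.68·4.258 = 2.895
Arc 7: start y=0.000, vy=2.895 → t=0.590, apex=0.427, x_land=194.475, impact vy=-2.895
  bounce: vy ← 0.68·2.895 = 1.969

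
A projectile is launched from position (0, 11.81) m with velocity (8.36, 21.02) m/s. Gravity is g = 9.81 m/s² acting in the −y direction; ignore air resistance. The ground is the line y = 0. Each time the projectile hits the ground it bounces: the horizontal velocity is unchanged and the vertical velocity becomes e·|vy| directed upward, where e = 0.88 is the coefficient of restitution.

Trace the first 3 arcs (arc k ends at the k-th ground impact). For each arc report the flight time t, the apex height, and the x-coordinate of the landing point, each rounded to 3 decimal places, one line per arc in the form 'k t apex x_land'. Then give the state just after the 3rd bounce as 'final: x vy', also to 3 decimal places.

1 4.788 34.330 40.030
2 4.656 26.585 78.956
3 4.097 20.587 113.210
final: 113.210 17.686

Arc 1: start y=11.810, vy=21.020 → t=4.788, apex=34.330, x_land=40.030, impact vy=-25.953
  bounce: vy ← 0.88·25.953 = 22.839
Arc 2: start y=0.000, vy=22.839 → t=4.656, apex=26.585, x_land=78.956, impact vy=-22.839
  bounce: vy ← 0.88·22.839 = 20.098
Arc 3: start y=0.000, vy=20.098 → t=4.097, apex=20.587, x_land=113.210, impact vy=-20.098
  bounce: vy ← 0.88·20.098 = 17.686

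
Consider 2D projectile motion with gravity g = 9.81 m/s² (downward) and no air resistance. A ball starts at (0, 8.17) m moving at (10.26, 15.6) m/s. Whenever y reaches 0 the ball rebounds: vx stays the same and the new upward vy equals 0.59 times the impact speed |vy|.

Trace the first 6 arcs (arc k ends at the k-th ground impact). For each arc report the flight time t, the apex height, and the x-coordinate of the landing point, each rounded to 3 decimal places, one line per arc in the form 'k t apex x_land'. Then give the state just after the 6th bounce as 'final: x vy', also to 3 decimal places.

1 3.638 20.574 37.328
2 2.417 7.162 62.123
3 1.426 2.493 76.753
4 0.841 0.868 85.384
5 0.496 0.302 90.476
6 0.293 0.105 93.481
final: 93.481 0.847

Arc 1: start y=8.170, vy=15.600 → t=3.638, apex=20.574, x_land=37.328, impact vy=-20.091
  bounce: vy ← 0.59·20.091 = 11.854
Arc 2: start y=0.000, vy=11.854 → t=2.417, apex=7.162, x_land=62.123, impact vy=-11.854
  bounce: vy ← 0.59·11.854 = 6.994
Arc 3: start y=0.000, vy=6.994 → t=1.426, apex=2.493, x_land=76.753, impact vy=-6.994
  bounce: vy ← 0.59·6.994 = 4.126
Arc 4: start y=0.000, vy=4.126 → t=0.841, apex=0.868, x_land=85.384, impact vy=-4.126
  bounce: vy ← 0.59·4.126 = 2.435
Arc 5: start y=0.000, vy=2.435 → t=0.496, apex=0.302, x_land=90.476, impact vy=-2.435
  bounce: vy ← 0.59·2.435 = 1.436
Arc 6: start y=0.000, vy=1.436 → t=0.293, apex=0.105, x_land=93.481, impact vy=-1.436
  bounce: vy ← 0.59·1.436 = 0.847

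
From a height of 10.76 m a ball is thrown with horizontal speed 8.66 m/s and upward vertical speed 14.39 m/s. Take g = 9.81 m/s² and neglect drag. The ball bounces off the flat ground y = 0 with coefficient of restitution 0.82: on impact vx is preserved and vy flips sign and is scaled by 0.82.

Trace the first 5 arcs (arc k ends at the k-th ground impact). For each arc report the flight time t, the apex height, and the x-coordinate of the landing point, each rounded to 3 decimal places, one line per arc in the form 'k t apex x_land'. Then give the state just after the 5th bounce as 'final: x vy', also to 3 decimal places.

1 3.551 21.314 30.755
2 3.419 14.332 60.361
3 2.803 9.637 84.638
4 2.299 6.480 104.545
5 1.885 4.357 120.868
final: 120.868 7.581

Arc 1: start y=10.760, vy=14.390 → t=3.551, apex=21.314, x_land=30.755, impact vy=-20.450
  bounce: vy ← 0.82·20.450 = 16.769
Arc 2: start y=0.000, vy=16.769 → t=3.419, apex=14.332, x_land=60.361, impact vy=-16.769
  bounce: vy ← 0.82·16.769 = 13.750
Arc 3: start y=0.000, vy=13.750 → t=2.803, apex=9.637, x_land=84.638, impact vy=-13.750
  bounce: vy ← 0.82·13.750 = 11.275
Arc 4: start y=0.000, vy=11.275 → t=2.299, apex=6.480, x_land=104.545, impact vy=-11.275
  bounce: vy ← 0.82·11.275 = 9.246
Arc 5: start y=0.000, vy=9.246 → t=1.885, apex=4.357, x_land=120.868, impact vy=-9.246
  bounce: vy ← 0.82·9.246 = 7.581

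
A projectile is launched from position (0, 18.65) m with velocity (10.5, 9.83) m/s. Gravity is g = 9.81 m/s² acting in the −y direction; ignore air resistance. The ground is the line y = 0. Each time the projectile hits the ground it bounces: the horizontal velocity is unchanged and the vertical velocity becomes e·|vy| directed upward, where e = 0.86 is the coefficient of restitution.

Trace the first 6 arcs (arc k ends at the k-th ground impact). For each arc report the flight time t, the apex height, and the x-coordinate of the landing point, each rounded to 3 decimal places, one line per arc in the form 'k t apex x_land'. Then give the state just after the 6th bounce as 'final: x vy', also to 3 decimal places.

1 3.194 23.575 33.541
2 3.771 17.436 73.134
3 3.243 12.896 107.185
4 2.789 9.538 136.468
5 2.398 7.054 161.652
6 2.063 5.217 183.310
final: 183.310 8.701

Arc 1: start y=18.650, vy=9.830 → t=3.194, apex=23.575, x_land=33.541, impact vy=-21.507
  bounce: vy ← 0.86·21.507 = 18.496
Arc 2: start y=0.000, vy=18.496 → t=3.771, apex=17.436, x_land=73.134, impact vy=-18.496
  bounce: vy ← 0.86·18.496 = 15.906
Arc 3: start y=0.000, vy=15.906 → t=3.243, apex=12.896, x_land=107.185, impact vy=-15.906
  bounce: vy ← 0.86·15.906 = 13.680
Arc 4: start y=0.000, vy=13.680 → t=2.789, apex=9.538, x_land=136.468, impact vy=-13.680
  bounce: vy ← 0.86·13.680 = 11.764
Arc 5: start y=0.000, vy=11.764 → t=2.398, apex=7.054, x_land=161.652, impact vy=-11.764
  bounce: vy ← 0.86·11.764 = 10.117
Arc 6: start y=0.000, vy=10.117 → t=2.063, apex=5.217, x_land=183.310, impact vy=-10.117
  bounce: vy ← 0.86·10.117 = 8.701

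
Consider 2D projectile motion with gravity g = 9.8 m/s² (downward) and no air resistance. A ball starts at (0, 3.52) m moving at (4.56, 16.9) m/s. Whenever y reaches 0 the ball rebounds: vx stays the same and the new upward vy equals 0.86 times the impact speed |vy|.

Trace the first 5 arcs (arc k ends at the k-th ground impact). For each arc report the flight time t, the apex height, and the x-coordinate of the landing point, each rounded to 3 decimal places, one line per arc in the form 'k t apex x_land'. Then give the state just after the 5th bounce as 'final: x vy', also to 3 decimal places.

Arc 1: start y=3.520, vy=16.900 → t=3.646, apex=18.092, x_land=16.626, impact vy=-18.831
  bounce: vy ← 0.86·18.831 = 16.195
Arc 2: start y=0.000, vy=16.195 → t=3.305, apex=13.381, x_land=31.697, impact vy=-16.195
  bounce: vy ← 0.86·16.195 = 13.927
Arc 3: start y=0.000, vy=13.927 → t=2.842, apex=9.896, x_land=44.658, impact vy=-13.927
  bounce: vy ← 0.86·13.927 = 11.977
Arc 4: start y=0.000, vy=11.977 → t=2.444, apex=7.319, x_land=55.804, impact vy=-11.977
  bounce: vy ← 0.86·11.977 = 10.301
Arc 5: start y=0.000, vy=10.301 → t=2.102, apex=5.413, x_land=65.390, impact vy=-10.301
  bounce: vy ← 0.86·10.301 = 8.859

1 3.646 18.092 16.626
2 3.305 13.381 31.697
3 2.842 9.896 44.658
4 2.444 7.319 55.804
5 2.102 5.413 65.390
final: 65.390 8.859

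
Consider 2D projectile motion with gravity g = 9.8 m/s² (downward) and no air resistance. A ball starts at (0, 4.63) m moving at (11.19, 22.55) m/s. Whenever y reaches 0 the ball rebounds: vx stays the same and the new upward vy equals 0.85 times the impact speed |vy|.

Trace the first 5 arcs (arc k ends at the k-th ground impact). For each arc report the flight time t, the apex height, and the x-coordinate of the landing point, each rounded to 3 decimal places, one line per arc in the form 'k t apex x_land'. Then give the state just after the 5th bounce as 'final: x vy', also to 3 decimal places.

Arc 1: start y=4.630, vy=22.550 → t=4.799, apex=30.574, x_land=53.700, impact vy=-24.480
  bounce: vy ← 0.85·24.480 = 20.808
Arc 2: start y=0.000, vy=20.808 → t=4.246, apex=22.090, x_land=101.218, impact vy=-20.808
  bounce: vy ← 0.85·20.808 = 17.687
Arc 3: start y=0.000, vy=17.687 → t=3.609, apex=15.960, x_land=141.608, impact vy=-17.687
  bounce: vy ← 0.85·17.687 = 15.034
Arc 4: start y=0.000, vy=15.034 → t=3.068, apex=11.531, x_land=175.940, impact vy=-15.034
  bounce: vy ← 0.85·15.034 = 12.779
Arc 5: start y=0.000, vy=12.779 → t=2.608, apex=8.331, x_land=205.122, impact vy=-12.779
  bounce: vy ← 0.85·12.779 = 10.862

1 4.799 30.574 53.700
2 4.246 22.090 101.218
3 3.609 15.960 141.608
4 3.068 11.531 175.940
5 2.608 8.331 205.122
final: 205.122 10.862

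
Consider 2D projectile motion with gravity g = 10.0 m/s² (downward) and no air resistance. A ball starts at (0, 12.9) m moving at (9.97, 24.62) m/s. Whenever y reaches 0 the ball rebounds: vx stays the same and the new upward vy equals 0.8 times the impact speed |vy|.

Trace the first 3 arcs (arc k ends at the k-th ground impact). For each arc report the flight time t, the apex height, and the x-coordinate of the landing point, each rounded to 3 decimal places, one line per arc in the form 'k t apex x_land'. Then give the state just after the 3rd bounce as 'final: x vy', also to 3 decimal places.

1 5.402 43.207 53.854
2 4.703 27.653 100.747
3 3.763 17.698 138.262
final: 138.262 15.051

Arc 1: start y=12.900, vy=24.620 → t=5.402, apex=43.207, x_land=53.854, impact vy=-29.396
  bounce: vy ← 0.8·29.396 = 23.517
Arc 2: start y=0.000, vy=23.517 → t=4.703, apex=27.653, x_land=100.747, impact vy=-23.517
  bounce: vy ← 0.8·23.517 = 18.814
Arc 3: start y=0.000, vy=18.814 → t=3.763, apex=17.698, x_land=138.262, impact vy=-18.814
  bounce: vy ← 0.8·18.814 = 15.051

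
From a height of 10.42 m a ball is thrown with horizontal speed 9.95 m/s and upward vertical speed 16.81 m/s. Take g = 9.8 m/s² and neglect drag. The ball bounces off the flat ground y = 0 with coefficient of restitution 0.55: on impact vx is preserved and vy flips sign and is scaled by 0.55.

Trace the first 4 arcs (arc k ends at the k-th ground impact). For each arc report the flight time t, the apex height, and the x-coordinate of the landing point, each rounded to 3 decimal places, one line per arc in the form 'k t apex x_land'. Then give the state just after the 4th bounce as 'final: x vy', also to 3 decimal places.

Arc 1: start y=10.420, vy=16.810 → t=3.967, apex=24.837, x_land=39.469, impact vy=-22.064
  bounce: vy ← 0.55·22.064 = 12.135
Arc 2: start y=0.000, vy=12.135 → t=2.477, apex=7.513, x_land=64.110, impact vy=-12.135
  bounce: vy ← 0.55·12.135 = 6.674
Arc 3: start y=0.000, vy=6.674 → t=1.362, apex=2.273, x_land=77.663, impact vy=-6.674
  bounce: vy ← 0.55·6.674 = 3.671
Arc 4: start y=0.000, vy=3.671 → t=0.749, apex=0.688, x_land=85.117, impact vy=-3.671
  bounce: vy ← 0.55·3.671 = 2.019

1 3.967 24.837 39.469
2 2.477 7.513 64.110
3 1.362 2.273 77.663
4 0.749 0.688 85.117
final: 85.117 2.019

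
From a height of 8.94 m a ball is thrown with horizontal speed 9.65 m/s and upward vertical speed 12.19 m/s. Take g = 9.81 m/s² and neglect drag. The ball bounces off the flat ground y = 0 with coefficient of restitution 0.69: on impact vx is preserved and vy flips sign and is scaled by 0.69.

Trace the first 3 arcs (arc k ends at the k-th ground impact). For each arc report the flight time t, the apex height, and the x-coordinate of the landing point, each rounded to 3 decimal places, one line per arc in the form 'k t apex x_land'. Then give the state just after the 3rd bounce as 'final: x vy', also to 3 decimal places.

Arc 1: start y=8.940, vy=12.190 → t=3.077, apex=16.514, x_land=29.698, impact vy=-18.000
  bounce: vy ← 0.69·18.000 = 12.420
Arc 2: start y=0.000, vy=12.420 → t=2.532, apex=7.862, x_land=54.132, impact vy=-12.420
  bounce: vy ← 0.69·12.420 = 8.570
Arc 3: start y=0.000, vy=8.570 → t=1.747, apex=3.743, x_land=70.992, impact vy=-8.570
  bounce: vy ← 0.69·8.570 = 5.913

1 3.077 16.514 29.698
2 2.532 7.862 54.132
3 1.747 3.743 70.992
final: 70.992 5.913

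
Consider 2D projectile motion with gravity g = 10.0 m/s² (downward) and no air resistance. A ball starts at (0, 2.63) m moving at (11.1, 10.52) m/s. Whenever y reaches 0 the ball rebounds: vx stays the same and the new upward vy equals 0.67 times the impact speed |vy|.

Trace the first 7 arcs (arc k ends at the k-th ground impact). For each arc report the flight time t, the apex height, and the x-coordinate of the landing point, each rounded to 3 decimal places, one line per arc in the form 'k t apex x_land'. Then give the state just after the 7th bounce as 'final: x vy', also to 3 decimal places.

Arc 1: start y=2.630, vy=10.520 → t=2.330, apex=8.164, x_land=25.860, impact vy=-12.778
  bounce: vy ← 0.67·12.778 = 8.561
Arc 2: start y=0.000, vy=8.561 → t=1.712, apex=3.665, x_land=44.866, impact vy=-8.561
  bounce: vy ← 0.67·8.561 = 5.736
Arc 3: start y=0.000, vy=5.736 → t=1.147, apex=1.645, x_land=57.600, impact vy=-5.736
  bounce: vy ← 0.67·5.736 = 3.843
Arc 4: start y=0.000, vy=3.843 → t=0.769, apex=0.738, x_land=66.131, impact vy=-3.843
  bounce: vy ← 0.67·3.843 = 2.575
Arc 5: start y=0.000, vy=2.575 → t=0.515, apex=0.331, x_land=71.848, impact vy=-2.575
  bounce: vy ← 0.67·2.575 = 1.725
Arc 6: start y=0.000, vy=1.725 → t=0.345, apex=0.149, x_land=75.677, impact vy=-1.725
  bounce: vy ← 0.67·1.725 = 1.156
Arc 7: start y=0.000, vy=1.156 → t=0.231, apex=0.067, x_land=78.243, impact vy=-1.156
  bounce: vy ← 0.67·1.156 = 0.774

1 2.330 8.164 25.860
2 1.712 3.665 44.866
3 1.147 1.645 57.600
4 0.769 0.738 66.131
5 0.515 0.331 71.848
6 0.345 0.149 75.677
7 0.231 0.067 78.243
final: 78.243 0.774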